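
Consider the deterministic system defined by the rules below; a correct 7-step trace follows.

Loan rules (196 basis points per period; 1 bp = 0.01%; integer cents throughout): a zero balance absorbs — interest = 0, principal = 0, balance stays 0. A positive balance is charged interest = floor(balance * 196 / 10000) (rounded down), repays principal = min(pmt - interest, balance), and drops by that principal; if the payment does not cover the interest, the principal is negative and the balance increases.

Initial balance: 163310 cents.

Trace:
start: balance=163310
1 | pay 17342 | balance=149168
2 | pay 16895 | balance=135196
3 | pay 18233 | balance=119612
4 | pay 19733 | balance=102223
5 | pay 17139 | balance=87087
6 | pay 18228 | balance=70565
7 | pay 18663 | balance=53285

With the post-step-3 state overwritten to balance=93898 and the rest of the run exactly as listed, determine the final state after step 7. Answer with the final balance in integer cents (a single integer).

25494

state after step 3 := balance=93898
4 | pay 19733 | balance=76005
5 | pay 17139 | balance=60355
6 | pay 18228 | balance=43309
7 | pay 18663 | balance=25494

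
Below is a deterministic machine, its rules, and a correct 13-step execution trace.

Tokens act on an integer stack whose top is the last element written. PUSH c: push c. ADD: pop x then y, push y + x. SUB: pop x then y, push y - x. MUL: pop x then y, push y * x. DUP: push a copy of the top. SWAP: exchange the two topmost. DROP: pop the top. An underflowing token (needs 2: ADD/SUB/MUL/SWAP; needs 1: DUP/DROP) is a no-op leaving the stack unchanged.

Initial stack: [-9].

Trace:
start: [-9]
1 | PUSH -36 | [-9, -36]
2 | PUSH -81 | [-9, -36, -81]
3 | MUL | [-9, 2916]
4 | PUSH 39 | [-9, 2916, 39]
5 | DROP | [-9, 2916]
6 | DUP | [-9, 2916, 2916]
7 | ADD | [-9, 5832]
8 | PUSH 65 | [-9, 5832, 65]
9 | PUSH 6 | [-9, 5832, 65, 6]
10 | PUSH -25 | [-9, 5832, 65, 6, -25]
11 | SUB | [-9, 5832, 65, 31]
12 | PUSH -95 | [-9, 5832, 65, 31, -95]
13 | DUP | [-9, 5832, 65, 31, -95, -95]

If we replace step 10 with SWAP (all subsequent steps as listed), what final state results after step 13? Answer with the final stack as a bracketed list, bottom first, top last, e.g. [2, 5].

(re-executing from step 10 with the substitution; state before step 10: [-9, 5832, 65, 6])
10 | SWAP | [-9, 5832, 6, 65]
11 | SUB | [-9, 5832, -59]
12 | PUSH -95 | [-9, 5832, -59, -95]
13 | DUP | [-9, 5832, -59, -95, -95]

[-9, 5832, -59, -95, -95]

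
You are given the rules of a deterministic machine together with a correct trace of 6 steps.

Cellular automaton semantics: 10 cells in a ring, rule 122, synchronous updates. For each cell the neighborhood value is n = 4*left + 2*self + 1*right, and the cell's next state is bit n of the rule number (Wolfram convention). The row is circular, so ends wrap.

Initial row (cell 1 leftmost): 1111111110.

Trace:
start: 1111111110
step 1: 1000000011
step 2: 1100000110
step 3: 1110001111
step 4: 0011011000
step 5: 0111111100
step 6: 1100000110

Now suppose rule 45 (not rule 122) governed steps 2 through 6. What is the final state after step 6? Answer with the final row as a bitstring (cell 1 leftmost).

(re-executing steps 2..6 under rule 45; state before step 2: 1000000011)
step 2: 0011111010
step 3: 1010000110
step 4: 1110110101
step 5: 0001101111
step 6: 0101011000

0101011000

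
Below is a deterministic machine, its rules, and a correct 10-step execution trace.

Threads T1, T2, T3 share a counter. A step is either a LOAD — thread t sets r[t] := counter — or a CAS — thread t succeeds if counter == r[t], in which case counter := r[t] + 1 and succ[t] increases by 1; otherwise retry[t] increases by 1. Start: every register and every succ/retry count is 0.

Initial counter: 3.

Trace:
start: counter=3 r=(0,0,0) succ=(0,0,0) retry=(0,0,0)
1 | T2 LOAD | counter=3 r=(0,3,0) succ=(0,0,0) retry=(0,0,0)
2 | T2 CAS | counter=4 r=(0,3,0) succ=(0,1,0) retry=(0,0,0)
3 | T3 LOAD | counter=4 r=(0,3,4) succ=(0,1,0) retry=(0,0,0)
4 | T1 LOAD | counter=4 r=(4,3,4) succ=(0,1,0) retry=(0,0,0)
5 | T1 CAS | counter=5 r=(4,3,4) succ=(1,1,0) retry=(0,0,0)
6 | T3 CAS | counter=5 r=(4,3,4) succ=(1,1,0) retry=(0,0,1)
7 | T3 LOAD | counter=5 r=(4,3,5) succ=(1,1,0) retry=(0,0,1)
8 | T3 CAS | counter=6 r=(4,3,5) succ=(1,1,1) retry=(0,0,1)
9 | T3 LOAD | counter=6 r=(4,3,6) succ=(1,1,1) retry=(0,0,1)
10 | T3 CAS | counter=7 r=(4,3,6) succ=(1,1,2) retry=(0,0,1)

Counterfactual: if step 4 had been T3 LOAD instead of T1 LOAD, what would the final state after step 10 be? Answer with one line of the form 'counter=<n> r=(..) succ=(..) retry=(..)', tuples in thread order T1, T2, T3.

counter=7 r=(0,3,6) succ=(0,1,3) retry=(1,0,0)

(re-executing from step 4 with the substitution; state before step 4: counter=4 r=(0,3,4) succ=(0,1,0) retry=(0,0,0))
4 | T3 LOAD | counter=4 r=(0,3,4) succ=(0,1,0) retry=(0,0,0)
5 | T1 CAS | counter=4 r=(0,3,4) succ=(0,1,0) retry=(1,0,0)
6 | T3 CAS | counter=5 r=(0,3,4) succ=(0,1,1) retry=(1,0,0)
7 | T3 LOAD | counter=5 r=(0,3,5) succ=(0,1,1) retry=(1,0,0)
8 | T3 CAS | counter=6 r=(0,3,5) succ=(0,1,2) retry=(1,0,0)
9 | T3 LOAD | counter=6 r=(0,3,6) succ=(0,1,2) retry=(1,0,0)
10 | T3 CAS | counter=7 r=(0,3,6) succ=(0,1,3) retry=(1,0,0)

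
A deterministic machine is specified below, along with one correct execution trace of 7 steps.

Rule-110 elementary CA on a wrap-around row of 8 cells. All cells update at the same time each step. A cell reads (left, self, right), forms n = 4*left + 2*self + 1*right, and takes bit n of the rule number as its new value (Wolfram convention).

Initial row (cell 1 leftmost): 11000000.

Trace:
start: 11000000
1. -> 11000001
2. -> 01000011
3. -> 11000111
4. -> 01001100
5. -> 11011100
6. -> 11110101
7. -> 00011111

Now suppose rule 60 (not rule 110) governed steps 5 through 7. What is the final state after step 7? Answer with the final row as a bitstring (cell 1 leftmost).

11110000

(re-executing steps 5..7 under rule 60; state before step 5: 01001100)
5. -> 01101010
6. -> 01011111
7. -> 11110000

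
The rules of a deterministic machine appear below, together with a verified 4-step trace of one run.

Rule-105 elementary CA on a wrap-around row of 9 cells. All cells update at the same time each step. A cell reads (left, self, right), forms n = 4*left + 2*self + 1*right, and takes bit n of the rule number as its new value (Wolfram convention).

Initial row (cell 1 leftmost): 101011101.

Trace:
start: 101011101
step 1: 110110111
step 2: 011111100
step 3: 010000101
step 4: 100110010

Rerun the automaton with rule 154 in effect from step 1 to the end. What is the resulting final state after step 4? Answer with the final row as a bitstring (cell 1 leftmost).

111011010

(re-executing steps 1..4 under rule 154; state before step 1: 101011101)
step 1: 000011001
step 2: 100110110
step 3: 011100100
step 4: 111011010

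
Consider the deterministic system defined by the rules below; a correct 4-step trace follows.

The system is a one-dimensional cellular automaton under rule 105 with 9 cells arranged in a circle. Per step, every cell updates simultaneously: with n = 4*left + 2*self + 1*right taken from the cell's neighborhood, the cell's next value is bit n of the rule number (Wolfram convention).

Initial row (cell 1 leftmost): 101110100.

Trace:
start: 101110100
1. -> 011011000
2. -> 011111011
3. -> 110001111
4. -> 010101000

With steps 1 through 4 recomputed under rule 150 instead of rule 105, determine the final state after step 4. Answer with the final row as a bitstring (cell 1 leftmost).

(re-executing steps 1..4 under rule 150; state before step 1: 101110100)
1. -> 100100111
2. -> 011111011
3. -> 001110000
4. -> 010101000

010101000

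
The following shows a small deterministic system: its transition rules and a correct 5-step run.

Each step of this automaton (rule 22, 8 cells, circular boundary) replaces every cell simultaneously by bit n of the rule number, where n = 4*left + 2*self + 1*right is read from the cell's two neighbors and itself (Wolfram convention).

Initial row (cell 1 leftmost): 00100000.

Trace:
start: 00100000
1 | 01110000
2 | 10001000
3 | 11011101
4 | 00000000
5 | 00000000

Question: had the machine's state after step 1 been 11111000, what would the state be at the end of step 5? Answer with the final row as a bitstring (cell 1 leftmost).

state after step 1 := 11111000
2 | 00000101
3 | 10001101
4 | 01010000
5 | 11011000

11011000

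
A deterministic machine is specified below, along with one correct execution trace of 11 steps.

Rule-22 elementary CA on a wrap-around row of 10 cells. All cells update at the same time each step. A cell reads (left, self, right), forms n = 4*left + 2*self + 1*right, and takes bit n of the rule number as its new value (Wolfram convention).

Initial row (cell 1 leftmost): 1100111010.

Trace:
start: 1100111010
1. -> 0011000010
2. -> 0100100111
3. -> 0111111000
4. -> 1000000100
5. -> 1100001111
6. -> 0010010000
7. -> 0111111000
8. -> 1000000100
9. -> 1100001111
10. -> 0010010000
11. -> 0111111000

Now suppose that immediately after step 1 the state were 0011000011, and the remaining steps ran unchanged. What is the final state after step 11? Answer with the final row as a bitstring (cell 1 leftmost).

state after step 1 := 0011000011
2. -> 1100100100
3. -> 0011111111
4. -> 1100000000
5. -> 0010000001
6. -> 1111000011
7. -> 0000100100
8. -> 0001111110
9. -> 0010000001
10. -> 1111000011
11. -> 0000100100

0000100100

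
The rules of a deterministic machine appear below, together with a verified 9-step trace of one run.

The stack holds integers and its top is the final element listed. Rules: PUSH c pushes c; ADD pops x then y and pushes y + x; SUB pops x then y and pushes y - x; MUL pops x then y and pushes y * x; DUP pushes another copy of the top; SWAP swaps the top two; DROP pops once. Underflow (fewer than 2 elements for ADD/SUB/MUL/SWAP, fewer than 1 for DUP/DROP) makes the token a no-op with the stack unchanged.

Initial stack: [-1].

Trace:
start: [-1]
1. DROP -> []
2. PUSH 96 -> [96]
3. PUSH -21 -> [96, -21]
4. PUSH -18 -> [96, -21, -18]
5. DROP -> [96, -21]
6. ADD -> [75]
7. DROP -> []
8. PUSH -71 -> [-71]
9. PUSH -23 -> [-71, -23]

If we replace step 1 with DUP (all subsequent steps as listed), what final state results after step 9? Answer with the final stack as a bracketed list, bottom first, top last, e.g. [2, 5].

[-1, -1, -71, -23]

(re-executing from step 1 with the substitution; state before step 1: [-1])
1. DUP -> [-1, -1]
2. PUSH 96 -> [-1, -1, 96]
3. PUSH -21 -> [-1, -1, 96, -21]
4. PUSH -18 -> [-1, -1, 96, -21, -18]
5. DROP -> [-1, -1, 96, -21]
6. ADD -> [-1, -1, 75]
7. DROP -> [-1, -1]
8. PUSH -71 -> [-1, -1, -71]
9. PUSH -23 -> [-1, -1, -71, -23]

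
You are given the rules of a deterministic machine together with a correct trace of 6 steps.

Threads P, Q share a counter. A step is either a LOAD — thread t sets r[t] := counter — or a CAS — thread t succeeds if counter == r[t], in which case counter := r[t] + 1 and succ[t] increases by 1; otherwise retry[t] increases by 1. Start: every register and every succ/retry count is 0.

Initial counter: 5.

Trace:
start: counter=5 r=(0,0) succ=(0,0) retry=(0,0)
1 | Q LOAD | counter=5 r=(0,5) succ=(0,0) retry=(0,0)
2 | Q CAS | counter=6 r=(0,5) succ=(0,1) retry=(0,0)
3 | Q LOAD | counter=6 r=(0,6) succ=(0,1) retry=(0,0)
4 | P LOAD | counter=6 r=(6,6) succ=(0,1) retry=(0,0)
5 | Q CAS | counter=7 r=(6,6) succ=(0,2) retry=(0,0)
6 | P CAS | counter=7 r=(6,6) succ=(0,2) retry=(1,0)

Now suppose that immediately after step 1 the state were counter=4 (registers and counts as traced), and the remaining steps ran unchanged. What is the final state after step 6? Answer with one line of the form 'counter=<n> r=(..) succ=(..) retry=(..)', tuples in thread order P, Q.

state after step 1 := counter=4 r=(0,5) succ=(0,0) retry=(0,0)
2 | Q CAS | counter=4 r=(0,5) succ=(0,0) retry=(0,1)
3 | Q LOAD | counter=4 r=(0,4) succ=(0,0) retry=(0,1)
4 | P LOAD | counter=4 r=(4,4) succ=(0,0) retry=(0,1)
5 | Q CAS | counter=5 r=(4,4) succ=(0,1) retry=(0,1)
6 | P CAS | counter=5 r=(4,4) succ=(0,1) retry=(1,1)

counter=5 r=(4,4) succ=(0,1) retry=(1,1)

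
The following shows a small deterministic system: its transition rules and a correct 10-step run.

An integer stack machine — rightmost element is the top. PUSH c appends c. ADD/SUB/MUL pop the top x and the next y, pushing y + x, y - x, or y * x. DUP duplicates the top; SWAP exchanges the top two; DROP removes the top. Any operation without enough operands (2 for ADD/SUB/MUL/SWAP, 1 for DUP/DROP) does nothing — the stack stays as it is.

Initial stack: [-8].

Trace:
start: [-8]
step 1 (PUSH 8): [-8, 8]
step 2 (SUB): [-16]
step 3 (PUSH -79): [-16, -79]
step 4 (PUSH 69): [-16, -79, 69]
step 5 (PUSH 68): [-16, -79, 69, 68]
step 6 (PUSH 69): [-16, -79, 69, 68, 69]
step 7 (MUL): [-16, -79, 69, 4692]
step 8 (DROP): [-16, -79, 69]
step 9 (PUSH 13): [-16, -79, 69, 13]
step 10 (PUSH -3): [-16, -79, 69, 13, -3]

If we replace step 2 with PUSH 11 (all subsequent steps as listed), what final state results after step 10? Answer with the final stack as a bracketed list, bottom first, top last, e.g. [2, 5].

(re-executing from step 2 with the substitution; state before step 2: [-8, 8])
step 2 (PUSH 11): [-8, 8, 11]
step 3 (PUSH -79): [-8, 8, 11, -79]
step 4 (PUSH 69): [-8, 8, 11, -79, 69]
step 5 (PUSH 68): [-8, 8, 11, -79, 69, 68]
step 6 (PUSH 69): [-8, 8, 11, -79, 69, 68, 69]
step 7 (MUL): [-8, 8, 11, -79, 69, 4692]
step 8 (DROP): [-8, 8, 11, -79, 69]
step 9 (PUSH 13): [-8, 8, 11, -79, 69, 13]
step 10 (PUSH -3): [-8, 8, 11, -79, 69, 13, -3]

[-8, 8, 11, -79, 69, 13, -3]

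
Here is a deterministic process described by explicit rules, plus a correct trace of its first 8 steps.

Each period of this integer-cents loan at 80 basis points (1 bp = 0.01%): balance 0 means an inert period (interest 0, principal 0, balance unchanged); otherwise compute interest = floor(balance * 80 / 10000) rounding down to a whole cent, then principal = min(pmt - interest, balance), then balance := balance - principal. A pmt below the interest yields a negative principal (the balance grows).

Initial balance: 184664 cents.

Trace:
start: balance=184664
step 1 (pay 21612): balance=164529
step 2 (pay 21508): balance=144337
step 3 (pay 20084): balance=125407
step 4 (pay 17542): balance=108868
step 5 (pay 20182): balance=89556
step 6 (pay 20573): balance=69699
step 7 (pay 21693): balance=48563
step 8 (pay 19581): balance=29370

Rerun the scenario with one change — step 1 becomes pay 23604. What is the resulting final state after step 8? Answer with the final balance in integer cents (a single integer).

27265

(re-executing from step 1 with the substitution; state before step 1: balance=184664)
step 1 (pay 23604): balance=162537
step 2 (pay 21508): balance=142329
step 3 (pay 20084): balance=123383
step 4 (pay 17542): balance=106828
step 5 (pay 20182): balance=87500
step 6 (pay 20573): balance=67627
step 7 (pay 21693): balance=46475
step 8 (pay 19581): balance=27265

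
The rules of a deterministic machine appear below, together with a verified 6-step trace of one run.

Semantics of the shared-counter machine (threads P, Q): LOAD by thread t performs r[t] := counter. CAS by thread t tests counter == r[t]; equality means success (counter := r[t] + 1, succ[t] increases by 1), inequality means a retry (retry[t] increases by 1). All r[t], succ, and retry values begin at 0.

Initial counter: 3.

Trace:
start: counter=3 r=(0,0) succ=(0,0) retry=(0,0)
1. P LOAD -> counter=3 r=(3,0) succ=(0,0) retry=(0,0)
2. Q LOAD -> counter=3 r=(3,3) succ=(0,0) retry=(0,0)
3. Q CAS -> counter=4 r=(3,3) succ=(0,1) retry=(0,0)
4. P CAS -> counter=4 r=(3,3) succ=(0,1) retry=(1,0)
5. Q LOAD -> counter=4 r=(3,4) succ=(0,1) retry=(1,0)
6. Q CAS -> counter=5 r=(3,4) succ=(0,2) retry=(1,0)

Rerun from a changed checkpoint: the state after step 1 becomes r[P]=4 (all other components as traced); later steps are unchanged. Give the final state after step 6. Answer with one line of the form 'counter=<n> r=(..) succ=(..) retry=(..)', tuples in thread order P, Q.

counter=6 r=(4,5) succ=(1,2) retry=(0,0)

state after step 1 := counter=3 r=(4,0) succ=(0,0) retry=(0,0)
2. Q LOAD -> counter=3 r=(4,3) succ=(0,0) retry=(0,0)
3. Q CAS -> counter=4 r=(4,3) succ=(0,1) retry=(0,0)
4. P CAS -> counter=5 r=(4,3) succ=(1,1) retry=(0,0)
5. Q LOAD -> counter=5 r=(4,5) succ=(1,1) retry=(0,0)
6. Q CAS -> counter=6 r=(4,5) succ=(1,2) retry=(0,0)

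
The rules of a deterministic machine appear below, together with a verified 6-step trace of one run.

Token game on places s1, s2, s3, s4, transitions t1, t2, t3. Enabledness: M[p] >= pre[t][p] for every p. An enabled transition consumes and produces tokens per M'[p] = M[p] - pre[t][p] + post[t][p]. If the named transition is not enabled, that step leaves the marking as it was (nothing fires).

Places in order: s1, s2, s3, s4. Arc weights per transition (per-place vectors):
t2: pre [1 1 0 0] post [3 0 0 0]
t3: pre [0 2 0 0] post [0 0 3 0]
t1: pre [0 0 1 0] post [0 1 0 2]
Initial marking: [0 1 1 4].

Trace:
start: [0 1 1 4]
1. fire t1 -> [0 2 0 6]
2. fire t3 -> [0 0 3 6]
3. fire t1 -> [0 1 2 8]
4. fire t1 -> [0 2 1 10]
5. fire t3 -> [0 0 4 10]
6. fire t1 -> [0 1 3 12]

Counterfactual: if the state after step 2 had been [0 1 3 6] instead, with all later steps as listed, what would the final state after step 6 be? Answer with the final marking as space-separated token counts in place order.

state after step 2 := [0 1 3 6]
3. fire t1 -> [0 2 2 8]
4. fire t1 -> [0 3 1 10]
5. fire t3 -> [0 1 4 10]
6. fire t1 -> [0 2 3 12]

0 2 3 12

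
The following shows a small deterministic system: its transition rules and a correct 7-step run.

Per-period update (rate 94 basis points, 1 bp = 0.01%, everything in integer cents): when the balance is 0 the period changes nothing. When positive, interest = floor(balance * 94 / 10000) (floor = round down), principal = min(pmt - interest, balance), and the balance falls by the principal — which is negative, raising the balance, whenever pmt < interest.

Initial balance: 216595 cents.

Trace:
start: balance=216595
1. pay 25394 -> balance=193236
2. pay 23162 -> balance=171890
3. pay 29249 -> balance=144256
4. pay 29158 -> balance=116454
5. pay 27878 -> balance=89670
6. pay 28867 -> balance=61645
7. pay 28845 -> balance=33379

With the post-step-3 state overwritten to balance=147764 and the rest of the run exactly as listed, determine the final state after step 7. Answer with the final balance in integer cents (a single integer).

state after step 3 := balance=147764
4. pay 29158 -> balance=119994
5. pay 27878 -> balance=93243
6. pay 28867 -> balance=65252
7. pay 28845 -> balance=37020

37020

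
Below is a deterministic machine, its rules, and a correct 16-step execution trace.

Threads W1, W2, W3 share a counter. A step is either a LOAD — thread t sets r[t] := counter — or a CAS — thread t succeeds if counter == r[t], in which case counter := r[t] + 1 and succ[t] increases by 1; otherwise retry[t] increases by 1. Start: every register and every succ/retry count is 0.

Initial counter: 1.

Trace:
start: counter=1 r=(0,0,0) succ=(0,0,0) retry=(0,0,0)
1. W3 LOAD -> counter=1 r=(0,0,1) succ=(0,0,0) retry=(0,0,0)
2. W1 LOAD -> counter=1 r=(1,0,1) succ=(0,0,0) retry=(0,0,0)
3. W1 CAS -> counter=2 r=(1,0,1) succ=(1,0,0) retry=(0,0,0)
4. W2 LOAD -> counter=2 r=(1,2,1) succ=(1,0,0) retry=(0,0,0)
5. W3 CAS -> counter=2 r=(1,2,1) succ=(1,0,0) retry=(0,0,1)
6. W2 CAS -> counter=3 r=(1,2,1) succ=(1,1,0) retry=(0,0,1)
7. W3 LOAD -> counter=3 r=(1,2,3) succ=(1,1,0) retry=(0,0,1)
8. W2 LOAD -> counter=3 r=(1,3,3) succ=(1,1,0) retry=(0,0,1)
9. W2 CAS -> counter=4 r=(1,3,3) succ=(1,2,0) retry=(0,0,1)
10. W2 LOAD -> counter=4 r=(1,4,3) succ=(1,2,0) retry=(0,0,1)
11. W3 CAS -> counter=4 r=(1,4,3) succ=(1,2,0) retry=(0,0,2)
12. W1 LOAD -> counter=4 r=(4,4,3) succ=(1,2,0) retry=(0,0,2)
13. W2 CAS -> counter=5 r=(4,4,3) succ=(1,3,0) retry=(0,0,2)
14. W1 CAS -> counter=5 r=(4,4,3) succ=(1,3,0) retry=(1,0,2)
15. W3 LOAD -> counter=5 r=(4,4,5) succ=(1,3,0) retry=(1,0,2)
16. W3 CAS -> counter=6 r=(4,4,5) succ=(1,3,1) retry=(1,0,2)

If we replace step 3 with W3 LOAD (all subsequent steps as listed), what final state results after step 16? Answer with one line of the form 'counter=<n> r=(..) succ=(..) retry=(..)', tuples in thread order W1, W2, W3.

counter=5 r=(3,3,4) succ=(0,2,2) retry=(1,1,1)

(re-executing from step 3 with the substitution; state before step 3: counter=1 r=(1,0,1) succ=(0,0,0) retry=(0,0,0))
3. W3 LOAD -> counter=1 r=(1,0,1) succ=(0,0,0) retry=(0,0,0)
4. W2 LOAD -> counter=1 r=(1,1,1) succ=(0,0,0) retry=(0,0,0)
5. W3 CAS -> counter=2 r=(1,1,1) succ=(0,0,1) retry=(0,0,0)
6. W2 CAS -> counter=2 r=(1,1,1) succ=(0,0,1) retry=(0,1,0)
7. W3 LOAD -> counter=2 r=(1,1,2) succ=(0,0,1) retry=(0,1,0)
8. W2 LOAD -> counter=2 r=(1,2,2) succ=(0,0,1) retry=(0,1,0)
9. W2 CAS -> counter=3 r=(1,2,2) succ=(0,1,1) retry=(0,1,0)
10. W2 LOAD -> counter=3 r=(1,3,2) succ=(0,1,1) retry=(0,1,0)
11. W3 CAS -> counter=3 r=(1,3,2) succ=(0,1,1) retry=(0,1,1)
12. W1 LOAD -> counter=3 r=(3,3,2) succ=(0,1,1) retry=(0,1,1)
13. W2 CAS -> counter=4 r=(3,3,2) succ=(0,2,1) retry=(0,1,1)
14. W1 CAS -> counter=4 r=(3,3,2) succ=(0,2,1) retry=(1,1,1)
15. W3 LOAD -> counter=4 r=(3,3,4) succ=(0,2,1) retry=(1,1,1)
16. W3 CAS -> counter=5 r=(3,3,4) succ=(0,2,2) retry=(1,1,1)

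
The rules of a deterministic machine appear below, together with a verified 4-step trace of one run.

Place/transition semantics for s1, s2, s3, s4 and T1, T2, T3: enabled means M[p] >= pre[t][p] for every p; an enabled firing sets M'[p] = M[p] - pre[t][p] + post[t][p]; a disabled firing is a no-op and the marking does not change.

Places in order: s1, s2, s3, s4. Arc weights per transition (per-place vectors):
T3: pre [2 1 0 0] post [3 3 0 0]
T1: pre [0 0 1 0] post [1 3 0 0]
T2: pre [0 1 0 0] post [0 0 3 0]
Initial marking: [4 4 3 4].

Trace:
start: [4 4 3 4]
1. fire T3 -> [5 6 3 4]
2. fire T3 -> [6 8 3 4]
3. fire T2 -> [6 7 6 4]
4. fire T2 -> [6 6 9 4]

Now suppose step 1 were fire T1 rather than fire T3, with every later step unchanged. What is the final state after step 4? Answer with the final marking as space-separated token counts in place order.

6 7 8 4

(re-executing from step 1 with the substitution; state before step 1: [4 4 3 4])
1. fire T1 -> [5 7 2 4]
2. fire T3 -> [6 9 2 4]
3. fire T2 -> [6 8 5 4]
4. fire T2 -> [6 7 8 4]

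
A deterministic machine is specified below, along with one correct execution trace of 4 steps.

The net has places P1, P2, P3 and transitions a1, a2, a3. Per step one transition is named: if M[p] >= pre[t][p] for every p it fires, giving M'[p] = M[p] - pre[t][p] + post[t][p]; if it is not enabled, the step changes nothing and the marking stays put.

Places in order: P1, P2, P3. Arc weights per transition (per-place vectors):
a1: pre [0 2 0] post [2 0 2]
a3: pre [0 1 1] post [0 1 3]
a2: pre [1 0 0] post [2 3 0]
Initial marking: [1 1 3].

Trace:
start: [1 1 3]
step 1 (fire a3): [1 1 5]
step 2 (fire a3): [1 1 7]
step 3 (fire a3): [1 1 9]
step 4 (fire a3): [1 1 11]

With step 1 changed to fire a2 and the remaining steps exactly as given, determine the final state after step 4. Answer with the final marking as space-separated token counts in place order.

(re-executing from step 1 with the substitution; state before step 1: [1 1 3])
step 1 (fire a2): [2 4 3]
step 2 (fire a3): [2 4 5]
step 3 (fire a3): [2 4 7]
step 4 (fire a3): [2 4 9]

2 4 9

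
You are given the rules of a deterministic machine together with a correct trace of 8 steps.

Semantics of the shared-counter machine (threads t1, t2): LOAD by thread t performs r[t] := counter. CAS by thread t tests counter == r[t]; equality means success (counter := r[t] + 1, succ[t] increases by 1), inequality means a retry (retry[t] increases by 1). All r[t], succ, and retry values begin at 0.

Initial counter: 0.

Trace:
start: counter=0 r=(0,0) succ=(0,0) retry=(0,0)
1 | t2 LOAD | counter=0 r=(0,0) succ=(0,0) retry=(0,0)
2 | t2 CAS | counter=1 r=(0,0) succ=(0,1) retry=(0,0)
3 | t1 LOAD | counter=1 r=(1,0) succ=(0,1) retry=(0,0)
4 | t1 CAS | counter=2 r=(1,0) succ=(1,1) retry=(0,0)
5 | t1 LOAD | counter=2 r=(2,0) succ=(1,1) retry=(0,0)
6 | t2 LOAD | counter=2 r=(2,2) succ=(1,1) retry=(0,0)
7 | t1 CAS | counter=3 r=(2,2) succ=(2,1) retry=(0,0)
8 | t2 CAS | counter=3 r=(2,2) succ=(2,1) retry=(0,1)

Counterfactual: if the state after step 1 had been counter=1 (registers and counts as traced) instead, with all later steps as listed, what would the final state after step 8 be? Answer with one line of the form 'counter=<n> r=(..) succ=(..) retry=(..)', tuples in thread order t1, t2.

state after step 1 := counter=1 r=(0,0) succ=(0,0) retry=(0,0)
2 | t2 CAS | counter=1 r=(0,0) succ=(0,0) retry=(0,1)
3 | t1 LOAD | counter=1 r=(1,0) succ=(0,0) retry=(0,1)
4 | t1 CAS | counter=2 r=(1,0) succ=(1,0) retry=(0,1)
5 | t1 LOAD | counter=2 r=(2,0) succ=(1,0) retry=(0,1)
6 | t2 LOAD | counter=2 r=(2,2) succ=(1,0) retry=(0,1)
7 | t1 CAS | counter=3 r=(2,2) succ=(2,0) retry=(0,1)
8 | t2 CAS | counter=3 r=(2,2) succ=(2,0) retry=(0,2)

counter=3 r=(2,2) succ=(2,0) retry=(0,2)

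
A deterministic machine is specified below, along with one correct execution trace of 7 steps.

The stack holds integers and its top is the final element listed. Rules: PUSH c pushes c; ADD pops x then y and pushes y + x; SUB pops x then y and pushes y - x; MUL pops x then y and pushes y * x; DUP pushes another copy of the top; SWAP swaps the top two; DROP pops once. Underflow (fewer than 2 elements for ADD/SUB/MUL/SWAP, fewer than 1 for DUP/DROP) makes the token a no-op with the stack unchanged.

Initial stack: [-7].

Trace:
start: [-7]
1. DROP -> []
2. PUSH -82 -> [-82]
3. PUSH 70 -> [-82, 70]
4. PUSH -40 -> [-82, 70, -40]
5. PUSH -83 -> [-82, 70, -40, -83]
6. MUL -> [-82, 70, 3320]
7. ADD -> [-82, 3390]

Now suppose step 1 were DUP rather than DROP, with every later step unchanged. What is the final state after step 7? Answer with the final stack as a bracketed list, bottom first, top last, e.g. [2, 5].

(re-executing from step 1 with the substitution; state before step 1: [-7])
1. DUP -> [-7, -7]
2. PUSH -82 -> [-7, -7, -82]
3. PUSH 70 -> [-7, -7, -82, 70]
4. PUSH -40 -> [-7, -7, -82, 70, -40]
5. PUSH -83 -> [-7, -7, -82, 70, -40, -83]
6. MUL -> [-7, -7, -82, 70, 3320]
7. ADD -> [-7, -7, -82, 3390]

[-7, -7, -82, 3390]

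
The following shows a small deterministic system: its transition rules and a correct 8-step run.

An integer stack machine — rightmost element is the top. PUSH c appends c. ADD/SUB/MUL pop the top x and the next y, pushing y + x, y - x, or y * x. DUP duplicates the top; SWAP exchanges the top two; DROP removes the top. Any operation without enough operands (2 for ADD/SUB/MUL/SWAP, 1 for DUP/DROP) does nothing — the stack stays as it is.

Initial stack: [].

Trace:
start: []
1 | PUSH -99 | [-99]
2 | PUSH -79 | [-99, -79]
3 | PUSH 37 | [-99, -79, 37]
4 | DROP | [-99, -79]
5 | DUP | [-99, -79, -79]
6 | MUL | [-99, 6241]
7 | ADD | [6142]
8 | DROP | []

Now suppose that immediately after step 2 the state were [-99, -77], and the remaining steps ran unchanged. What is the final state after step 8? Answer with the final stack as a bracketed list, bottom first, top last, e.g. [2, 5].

[]

state after step 2 := [-99, -77]
3 | PUSH 37 | [-99, -77, 37]
4 | DROP | [-99, -77]
5 | DUP | [-99, -77, -77]
6 | MUL | [-99, 5929]
7 | ADD | [5830]
8 | DROP | []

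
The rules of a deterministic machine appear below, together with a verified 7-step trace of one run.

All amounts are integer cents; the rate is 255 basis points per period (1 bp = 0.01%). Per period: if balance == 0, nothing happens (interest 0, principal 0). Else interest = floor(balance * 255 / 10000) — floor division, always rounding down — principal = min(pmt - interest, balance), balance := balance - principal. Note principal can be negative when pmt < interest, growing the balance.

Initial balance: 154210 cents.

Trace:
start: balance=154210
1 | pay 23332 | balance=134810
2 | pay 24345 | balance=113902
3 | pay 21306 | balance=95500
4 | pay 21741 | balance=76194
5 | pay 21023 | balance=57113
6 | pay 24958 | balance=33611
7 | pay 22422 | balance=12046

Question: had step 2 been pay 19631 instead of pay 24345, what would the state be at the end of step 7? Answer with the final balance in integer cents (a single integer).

(re-executing from step 2 with the substitution; state before step 2: balance=134810)
2 | pay 19631 | balance=118616
3 | pay 21306 | balance=100334
4 | pay 21741 | balance=81151
5 | pay 21023 | balance=62197
6 | pay 24958 | balance=38825
7 | pay 22422 | balance=17393

17393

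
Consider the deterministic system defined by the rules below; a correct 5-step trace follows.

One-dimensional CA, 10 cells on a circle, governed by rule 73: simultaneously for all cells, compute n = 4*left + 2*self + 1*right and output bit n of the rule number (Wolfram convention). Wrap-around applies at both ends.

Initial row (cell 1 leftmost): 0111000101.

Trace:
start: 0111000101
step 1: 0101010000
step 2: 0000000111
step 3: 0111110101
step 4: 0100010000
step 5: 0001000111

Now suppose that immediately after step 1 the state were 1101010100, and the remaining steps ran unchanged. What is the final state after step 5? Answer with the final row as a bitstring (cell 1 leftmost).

state after step 1 := 1101010100
step 2: 1100000000
step 3: 1101111110
step 4: 1101000010
step 5: 1100011000

1100011000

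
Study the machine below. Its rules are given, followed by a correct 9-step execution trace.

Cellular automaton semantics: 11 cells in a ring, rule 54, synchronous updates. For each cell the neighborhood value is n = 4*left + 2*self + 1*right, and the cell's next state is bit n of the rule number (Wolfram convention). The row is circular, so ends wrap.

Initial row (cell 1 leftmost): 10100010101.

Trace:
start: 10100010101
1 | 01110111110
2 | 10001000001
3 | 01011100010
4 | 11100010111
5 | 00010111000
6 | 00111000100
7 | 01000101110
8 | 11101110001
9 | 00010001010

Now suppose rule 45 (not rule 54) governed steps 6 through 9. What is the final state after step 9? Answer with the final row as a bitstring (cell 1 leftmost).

11100111001

(re-executing steps 6..9 under rule 45; state before step 6: 00010111000)
6 | 11011100011
7 | 00110001010
8 | 10100101110
9 | 11100111001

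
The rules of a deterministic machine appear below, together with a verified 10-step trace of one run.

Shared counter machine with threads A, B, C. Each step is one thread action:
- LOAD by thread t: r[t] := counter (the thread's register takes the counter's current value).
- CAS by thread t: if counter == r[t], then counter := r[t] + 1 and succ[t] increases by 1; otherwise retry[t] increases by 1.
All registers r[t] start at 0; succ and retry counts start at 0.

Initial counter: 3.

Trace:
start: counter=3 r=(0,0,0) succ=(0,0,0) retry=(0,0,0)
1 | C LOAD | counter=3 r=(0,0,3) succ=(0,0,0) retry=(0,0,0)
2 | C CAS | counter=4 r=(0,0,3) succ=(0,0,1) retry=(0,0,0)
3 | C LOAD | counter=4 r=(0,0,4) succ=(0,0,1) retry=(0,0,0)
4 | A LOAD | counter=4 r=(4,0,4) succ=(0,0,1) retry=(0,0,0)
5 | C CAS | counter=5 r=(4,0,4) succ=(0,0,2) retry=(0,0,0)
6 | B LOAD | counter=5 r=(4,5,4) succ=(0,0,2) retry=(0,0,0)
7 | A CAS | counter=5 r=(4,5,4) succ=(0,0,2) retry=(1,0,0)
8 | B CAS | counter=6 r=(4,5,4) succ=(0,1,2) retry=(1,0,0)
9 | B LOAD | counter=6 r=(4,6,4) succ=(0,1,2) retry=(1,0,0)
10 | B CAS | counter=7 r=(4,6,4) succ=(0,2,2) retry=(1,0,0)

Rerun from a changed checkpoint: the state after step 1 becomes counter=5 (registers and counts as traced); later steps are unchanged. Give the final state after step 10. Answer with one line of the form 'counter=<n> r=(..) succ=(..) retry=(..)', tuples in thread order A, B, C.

counter=8 r=(5,7,5) succ=(0,2,1) retry=(1,0,1)

state after step 1 := counter=5 r=(0,0,3) succ=(0,0,0) retry=(0,0,0)
2 | C CAS | counter=5 r=(0,0,3) succ=(0,0,0) retry=(0,0,1)
3 | C LOAD | counter=5 r=(0,0,5) succ=(0,0,0) retry=(0,0,1)
4 | A LOAD | counter=5 r=(5,0,5) succ=(0,0,0) retry=(0,0,1)
5 | C CAS | counter=6 r=(5,0,5) succ=(0,0,1) retry=(0,0,1)
6 | B LOAD | counter=6 r=(5,6,5) succ=(0,0,1) retry=(0,0,1)
7 | A CAS | counter=6 r=(5,6,5) succ=(0,0,1) retry=(1,0,1)
8 | B CAS | counter=7 r=(5,6,5) succ=(0,1,1) retry=(1,0,1)
9 | B LOAD | counter=7 r=(5,7,5) succ=(0,1,1) retry=(1,0,1)
10 | B CAS | counter=8 r=(5,7,5) succ=(0,2,1) retry=(1,0,1)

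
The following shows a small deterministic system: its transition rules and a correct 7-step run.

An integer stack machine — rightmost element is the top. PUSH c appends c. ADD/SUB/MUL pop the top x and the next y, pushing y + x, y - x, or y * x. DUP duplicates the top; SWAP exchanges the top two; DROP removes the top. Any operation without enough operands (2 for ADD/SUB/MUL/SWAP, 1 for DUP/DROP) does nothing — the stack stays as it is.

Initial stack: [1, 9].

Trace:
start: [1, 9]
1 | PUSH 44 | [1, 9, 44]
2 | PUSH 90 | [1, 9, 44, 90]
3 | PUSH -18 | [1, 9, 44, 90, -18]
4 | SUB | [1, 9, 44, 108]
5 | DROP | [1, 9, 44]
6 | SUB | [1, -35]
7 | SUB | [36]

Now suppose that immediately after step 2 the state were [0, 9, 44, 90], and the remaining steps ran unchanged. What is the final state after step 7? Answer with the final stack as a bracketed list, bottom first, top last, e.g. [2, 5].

state after step 2 := [0, 9, 44, 90]
3 | PUSH -18 | [0, 9, 44, 90, -18]
4 | SUB | [0, 9, 44, 108]
5 | DROP | [0, 9, 44]
6 | SUB | [0, -35]
7 | SUB | [35]

[35]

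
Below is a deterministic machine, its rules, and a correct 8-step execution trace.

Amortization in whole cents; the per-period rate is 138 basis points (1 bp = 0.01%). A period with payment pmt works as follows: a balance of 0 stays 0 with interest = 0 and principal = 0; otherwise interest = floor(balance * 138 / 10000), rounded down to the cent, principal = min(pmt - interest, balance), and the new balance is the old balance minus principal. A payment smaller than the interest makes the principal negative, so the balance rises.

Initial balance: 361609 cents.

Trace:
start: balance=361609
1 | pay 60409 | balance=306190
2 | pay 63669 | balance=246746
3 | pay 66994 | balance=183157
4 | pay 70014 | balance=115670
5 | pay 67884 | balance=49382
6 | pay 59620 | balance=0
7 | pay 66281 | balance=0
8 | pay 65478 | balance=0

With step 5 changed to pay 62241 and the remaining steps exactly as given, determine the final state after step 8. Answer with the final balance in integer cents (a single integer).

0

(re-executing from step 5 with the substitution; state before step 5: balance=115670)
5 | pay 62241 | balance=55025
6 | pay 59620 | balance=0
7 | pay 66281 | balance=0
8 | pay 65478 | balance=0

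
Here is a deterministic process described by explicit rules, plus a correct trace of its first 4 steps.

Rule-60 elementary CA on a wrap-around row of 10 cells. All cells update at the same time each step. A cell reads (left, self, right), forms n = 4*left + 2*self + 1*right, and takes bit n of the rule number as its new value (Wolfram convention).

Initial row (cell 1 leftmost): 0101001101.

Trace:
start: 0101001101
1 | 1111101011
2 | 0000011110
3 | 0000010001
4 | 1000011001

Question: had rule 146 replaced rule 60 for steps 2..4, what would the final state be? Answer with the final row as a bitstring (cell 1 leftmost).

(re-executing steps 2..4 under rule 146; state before step 2: 1111101011)
2 | 1111000001
3 | 1110100010
4 | 0100010100

0100010100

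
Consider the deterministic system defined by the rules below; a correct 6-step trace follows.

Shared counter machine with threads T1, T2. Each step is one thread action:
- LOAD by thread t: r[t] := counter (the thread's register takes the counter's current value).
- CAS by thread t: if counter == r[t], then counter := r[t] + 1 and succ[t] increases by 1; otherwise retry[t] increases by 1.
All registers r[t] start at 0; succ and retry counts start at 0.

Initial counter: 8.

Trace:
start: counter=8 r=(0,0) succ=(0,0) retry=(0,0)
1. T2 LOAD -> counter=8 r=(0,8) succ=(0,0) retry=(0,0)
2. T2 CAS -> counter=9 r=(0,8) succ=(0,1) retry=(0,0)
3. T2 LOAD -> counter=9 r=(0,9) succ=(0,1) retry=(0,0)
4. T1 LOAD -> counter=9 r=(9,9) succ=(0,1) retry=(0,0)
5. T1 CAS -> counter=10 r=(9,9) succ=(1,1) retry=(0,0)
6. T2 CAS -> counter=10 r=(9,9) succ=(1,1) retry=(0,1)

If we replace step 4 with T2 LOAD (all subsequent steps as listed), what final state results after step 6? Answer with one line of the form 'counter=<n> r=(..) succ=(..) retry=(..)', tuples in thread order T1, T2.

(re-executing from step 4 with the substitution; state before step 4: counter=9 r=(0,9) succ=(0,1) retry=(0,0))
4. T2 LOAD -> counter=9 r=(0,9) succ=(0,1) retry=(0,0)
5. T1 CAS -> counter=9 r=(0,9) succ=(0,1) retry=(1,0)
6. T2 CAS -> counter=10 r=(0,9) succ=(0,2) retry=(1,0)

counter=10 r=(0,9) succ=(0,2) retry=(1,0)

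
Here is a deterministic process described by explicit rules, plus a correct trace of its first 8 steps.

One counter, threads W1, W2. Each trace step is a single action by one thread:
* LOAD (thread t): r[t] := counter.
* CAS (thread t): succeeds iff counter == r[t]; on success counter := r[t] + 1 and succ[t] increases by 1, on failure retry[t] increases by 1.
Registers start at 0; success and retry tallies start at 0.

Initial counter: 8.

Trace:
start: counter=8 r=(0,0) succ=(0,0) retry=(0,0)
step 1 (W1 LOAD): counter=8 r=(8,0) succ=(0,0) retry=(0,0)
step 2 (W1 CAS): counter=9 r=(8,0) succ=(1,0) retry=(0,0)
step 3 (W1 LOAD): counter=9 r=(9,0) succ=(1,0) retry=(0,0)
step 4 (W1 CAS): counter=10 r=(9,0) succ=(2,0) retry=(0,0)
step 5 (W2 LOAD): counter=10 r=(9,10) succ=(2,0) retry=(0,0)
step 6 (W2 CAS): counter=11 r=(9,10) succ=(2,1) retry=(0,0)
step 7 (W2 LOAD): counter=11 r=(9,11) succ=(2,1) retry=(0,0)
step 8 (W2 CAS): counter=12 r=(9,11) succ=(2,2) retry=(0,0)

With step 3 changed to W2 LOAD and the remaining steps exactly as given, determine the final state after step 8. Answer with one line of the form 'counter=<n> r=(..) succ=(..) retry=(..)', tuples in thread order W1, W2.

counter=11 r=(8,10) succ=(1,2) retry=(1,0)

(re-executing from step 3 with the substitution; state before step 3: counter=9 r=(8,0) succ=(1,0) retry=(0,0))
step 3 (W2 LOAD): counter=9 r=(8,9) succ=(1,0) retry=(0,0)
step 4 (W1 CAS): counter=9 r=(8,9) succ=(1,0) retry=(1,0)
step 5 (W2 LOAD): counter=9 r=(8,9) succ=(1,0) retry=(1,0)
step 6 (W2 CAS): counter=10 r=(8,9) succ=(1,1) retry=(1,0)
step 7 (W2 LOAD): counter=10 r=(8,10) succ=(1,1) retry=(1,0)
step 8 (W2 CAS): counter=11 r=(8,10) succ=(1,2) retry=(1,0)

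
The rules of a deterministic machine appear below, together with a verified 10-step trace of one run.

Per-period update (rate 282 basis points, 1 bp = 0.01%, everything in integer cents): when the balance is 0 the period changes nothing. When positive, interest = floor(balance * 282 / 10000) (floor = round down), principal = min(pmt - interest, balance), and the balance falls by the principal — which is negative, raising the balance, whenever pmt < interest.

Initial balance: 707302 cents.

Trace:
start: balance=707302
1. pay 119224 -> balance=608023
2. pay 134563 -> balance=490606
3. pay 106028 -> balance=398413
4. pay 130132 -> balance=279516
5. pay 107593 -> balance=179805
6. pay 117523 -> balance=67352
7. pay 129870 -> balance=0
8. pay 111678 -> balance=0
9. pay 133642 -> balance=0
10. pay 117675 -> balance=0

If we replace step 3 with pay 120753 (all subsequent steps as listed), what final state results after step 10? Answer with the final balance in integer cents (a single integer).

(re-executing from step 3 with the substitution; state before step 3: balance=490606)
3. pay 120753 -> balance=383688
4. pay 130132 -> balance=264376
5. pay 107593 -> balance=164238
6. pay 117523 -> balance=51346
7. pay 129870 -> balance=0
8. pay 111678 -> balance=0
9. pay 133642 -> balance=0
10. pay 117675 -> balance=0

0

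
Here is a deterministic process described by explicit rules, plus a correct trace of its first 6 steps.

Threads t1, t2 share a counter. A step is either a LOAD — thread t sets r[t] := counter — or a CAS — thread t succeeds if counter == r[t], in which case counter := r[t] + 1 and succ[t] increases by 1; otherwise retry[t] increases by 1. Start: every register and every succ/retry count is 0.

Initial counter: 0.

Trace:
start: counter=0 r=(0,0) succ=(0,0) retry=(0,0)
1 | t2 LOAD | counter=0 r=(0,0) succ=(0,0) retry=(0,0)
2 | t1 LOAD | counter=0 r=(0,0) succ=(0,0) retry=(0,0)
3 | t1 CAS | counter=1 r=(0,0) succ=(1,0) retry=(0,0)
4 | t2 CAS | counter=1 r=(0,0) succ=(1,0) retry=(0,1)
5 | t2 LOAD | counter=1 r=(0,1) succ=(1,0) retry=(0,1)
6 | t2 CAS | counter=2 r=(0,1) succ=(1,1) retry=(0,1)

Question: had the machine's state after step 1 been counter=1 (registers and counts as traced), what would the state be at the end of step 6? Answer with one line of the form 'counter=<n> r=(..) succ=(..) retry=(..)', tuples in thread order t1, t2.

counter=3 r=(1,2) succ=(1,1) retry=(0,1)

state after step 1 := counter=1 r=(0,0) succ=(0,0) retry=(0,0)
2 | t1 LOAD | counter=1 r=(1,0) succ=(0,0) retry=(0,0)
3 | t1 CAS | counter=2 r=(1,0) succ=(1,0) retry=(0,0)
4 | t2 CAS | counter=2 r=(1,0) succ=(1,0) retry=(0,1)
5 | t2 LOAD | counter=2 r=(1,2) succ=(1,0) retry=(0,1)
6 | t2 CAS | counter=3 r=(1,2) succ=(1,1) retry=(0,1)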